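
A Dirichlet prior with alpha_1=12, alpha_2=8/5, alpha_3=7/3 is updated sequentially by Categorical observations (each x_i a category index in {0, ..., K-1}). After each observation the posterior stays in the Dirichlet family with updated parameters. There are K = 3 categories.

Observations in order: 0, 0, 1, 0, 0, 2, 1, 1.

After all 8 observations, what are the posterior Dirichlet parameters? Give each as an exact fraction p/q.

alpha_1=16, alpha_2=23/5, alpha_3=10/3

obs 1: x=0 → posterior Dirichlet(13, 8/5, 7/3)
obs 2: x=0 → posterior Dirichlet(14, 8/5, 7/3)
obs 3: x=1 → posterior Dirichlet(14, 13/5, 7/3)
obs 4: x=0 → posterior Dirichlet(15, 13/5, 7/3)
obs 5: x=0 → posterior Dirichlet(16, 13/5, 7/3)
obs 6: x=2 → posterior Dirichlet(16, 13/5, 10/3)
obs 7: x=1 → posterior Dirichlet(16, 18/5, 10/3)
obs 8: x=1 → posterior Dirichlet(16, 23/5, 10/3)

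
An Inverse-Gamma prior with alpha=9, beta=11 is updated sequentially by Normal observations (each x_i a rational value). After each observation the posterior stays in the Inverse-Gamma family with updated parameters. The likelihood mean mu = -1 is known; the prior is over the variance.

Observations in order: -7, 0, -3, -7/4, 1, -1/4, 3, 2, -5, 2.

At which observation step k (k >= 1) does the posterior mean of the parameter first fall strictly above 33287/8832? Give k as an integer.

obs 1: x=-7 → posterior Inverse-Gamma(19/2, 29)
obs 2: x=0 → posterior Inverse-Gamma(10, 59/2)
obs 3: x=-3 → posterior Inverse-Gamma(21/2, 63/2)
obs 4: x=-7/4 → posterior Inverse-Gamma(11, 1017/32)
obs 5: x=1 → posterior Inverse-Gamma(23/2, 1081/32)
obs 6: x=-1/4 → posterior Inverse-Gamma(12, 545/16)
obs 7: x=3 → posterior Inverse-Gamma(25/2, 673/16)
obs 8: x=2 → posterior Inverse-Gamma(13, 745/16)
obs 9: x=-5 → posterior Inverse-Gamma(27/2, 873/16)
obs 10: x=2 → posterior Inverse-Gamma(14, 945/16)

k = 8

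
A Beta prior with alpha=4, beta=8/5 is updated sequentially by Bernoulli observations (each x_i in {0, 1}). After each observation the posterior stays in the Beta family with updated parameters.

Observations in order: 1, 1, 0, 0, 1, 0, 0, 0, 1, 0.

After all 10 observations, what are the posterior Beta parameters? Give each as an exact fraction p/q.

obs 1: x=1 → posterior Beta(5, 8/5)
obs 2: x=1 → posterior Beta(6, 8/5)
obs 3: x=0 → posterior Beta(6, 13/5)
obs 4: x=0 → posterior Beta(6, 18/5)
obs 5: x=1 → posterior Beta(7, 18/5)
obs 6: x=0 → posterior Beta(7, 23/5)
obs 7: x=0 → posterior Beta(7, 28/5)
obs 8: x=0 → posterior Beta(7, 33/5)
obs 9: x=1 → posterior Beta(8, 33/5)
obs 10: x=0 → posterior Beta(8, 38/5)

alpha=8, beta=38/5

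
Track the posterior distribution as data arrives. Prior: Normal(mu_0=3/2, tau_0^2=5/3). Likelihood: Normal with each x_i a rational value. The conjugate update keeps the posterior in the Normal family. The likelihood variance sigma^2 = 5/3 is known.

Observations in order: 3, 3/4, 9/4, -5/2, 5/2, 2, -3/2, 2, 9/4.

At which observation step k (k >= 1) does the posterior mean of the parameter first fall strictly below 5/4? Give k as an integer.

k = 4

obs 1: x=3 → posterior Normal(9/4, 5/6)
obs 2: x=3/4 → posterior Normal(7/4, 5/9)
obs 3: x=9/4 → posterior Normal(15/8, 5/12)
obs 4: x=-5/2 → posterior Normal(1, 1/3)
obs 5: x=5/2 → posterior Normal(5/4, 5/18)
obs 6: x=2 → posterior Normal(19/14, 5/21)
obs 7: x=-3/2 → posterior Normal(1, 5/24)
obs 8: x=2 → posterior Normal(10/9, 5/27)
obs 9: x=9/4 → posterior Normal(49/40, 1/6)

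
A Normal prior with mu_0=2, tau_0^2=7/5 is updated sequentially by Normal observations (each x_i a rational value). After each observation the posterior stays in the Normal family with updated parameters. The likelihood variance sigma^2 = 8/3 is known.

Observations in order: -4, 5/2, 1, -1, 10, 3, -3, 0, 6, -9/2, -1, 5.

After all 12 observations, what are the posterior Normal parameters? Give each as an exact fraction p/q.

mu_0=187/146, tau_0^2=14/73

obs 1: x=-4 → posterior Normal(-4/61, 56/61)
obs 2: x=5/2 → posterior Normal(97/164, 28/41)
obs 3: x=1 → posterior Normal(139/206, 56/103)
obs 4: x=-1 → posterior Normal(97/248, 14/31)
obs 5: x=10 → posterior Normal(517/290, 56/145)
obs 6: x=3 → posterior Normal(643/332, 28/83)
obs 7: x=-3 → posterior Normal(47/34, 56/187)
obs 8: x=0 → posterior Normal(517/416, 7/26)
obs 9: x=6 → posterior Normal(769/458, 56/229)
obs 10: x=-9/2 → posterior Normal(29/25, 28/125)
obs 11: x=-1 → posterior Normal(269/271, 56/271)
obs 12: x=5 → posterior Normal(187/146, 14/73)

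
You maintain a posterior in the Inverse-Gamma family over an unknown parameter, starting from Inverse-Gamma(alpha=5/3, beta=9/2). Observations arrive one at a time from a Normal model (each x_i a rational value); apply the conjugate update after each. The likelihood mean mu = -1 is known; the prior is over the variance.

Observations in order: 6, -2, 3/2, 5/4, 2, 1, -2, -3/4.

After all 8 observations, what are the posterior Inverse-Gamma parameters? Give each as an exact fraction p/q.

alpha=17/3, beta=675/16

obs 1: x=6 → posterior Inverse-Gamma(13/6, 29)
obs 2: x=-2 → posterior Inverse-Gamma(8/3, 59/2)
obs 3: x=3/2 → posterior Inverse-Gamma(19/6, 261/8)
obs 4: x=5/4 → posterior Inverse-Gamma(11/3, 1125/32)
obs 5: x=2 → posterior Inverse-Gamma(25/6, 1269/32)
obs 6: x=1 → posterior Inverse-Gamma(14/3, 1333/32)
obs 7: x=-2 → posterior Inverse-Gamma(31/6, 1349/32)
obs 8: x=-3/4 → posterior Inverse-Gamma(17/3, 675/16)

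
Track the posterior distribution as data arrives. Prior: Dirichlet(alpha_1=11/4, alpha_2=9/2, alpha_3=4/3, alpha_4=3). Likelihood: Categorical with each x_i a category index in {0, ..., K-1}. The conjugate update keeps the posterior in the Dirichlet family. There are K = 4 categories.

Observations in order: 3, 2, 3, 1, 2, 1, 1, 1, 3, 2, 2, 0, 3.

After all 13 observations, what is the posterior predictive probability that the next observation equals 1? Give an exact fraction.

obs 1: x=3 → posterior Dirichlet(11/4, 9/2, 4/3, 4)
obs 2: x=2 → posterior Dirichlet(11/4, 9/2, 7/3, 4)
obs 3: x=3 → posterior Dirichlet(11/4, 9/2, 7/3, 5)
obs 4: x=1 → posterior Dirichlet(11/4, 11/2, 7/3, 5)
obs 5: x=2 → posterior Dirichlet(11/4, 11/2, 10/3, 5)
obs 6: x=1 → posterior Dirichlet(11/4, 13/2, 10/3, 5)
obs 7: x=1 → posterior Dirichlet(11/4, 15/2, 10/3, 5)
obs 8: x=1 → posterior Dirichlet(11/4, 17/2, 10/3, 5)
obs 9: x=3 → posterior Dirichlet(11/4, 17/2, 10/3, 6)
obs 10: x=2 → posterior Dirichlet(11/4, 17/2, 13/3, 6)
obs 11: x=2 → posterior Dirichlet(11/4, 17/2, 16/3, 6)
obs 12: x=0 → posterior Dirichlet(15/4, 17/2, 16/3, 6)
obs 13: x=3 → posterior Dirichlet(15/4, 17/2, 16/3, 7)

102/295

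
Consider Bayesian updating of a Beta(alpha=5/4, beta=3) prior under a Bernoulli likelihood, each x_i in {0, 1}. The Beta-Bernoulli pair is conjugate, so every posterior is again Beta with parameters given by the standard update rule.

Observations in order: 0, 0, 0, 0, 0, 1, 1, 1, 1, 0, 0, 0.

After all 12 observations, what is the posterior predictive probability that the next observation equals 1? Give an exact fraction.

21/65

obs 1: x=0 → posterior Beta(5/4, 4)
obs 2: x=0 → posterior Beta(5/4, 5)
obs 3: x=0 → posterior Beta(5/4, 6)
obs 4: x=0 → posterior Beta(5/4, 7)
obs 5: x=0 → posterior Beta(5/4, 8)
obs 6: x=1 → posterior Beta(9/4, 8)
obs 7: x=1 → posterior Beta(13/4, 8)
obs 8: x=1 → posterior Beta(17/4, 8)
obs 9: x=1 → posterior Beta(21/4, 8)
obs 10: x=0 → posterior Beta(21/4, 9)
obs 11: x=0 → posterior Beta(21/4, 10)
obs 12: x=0 → posterior Beta(21/4, 11)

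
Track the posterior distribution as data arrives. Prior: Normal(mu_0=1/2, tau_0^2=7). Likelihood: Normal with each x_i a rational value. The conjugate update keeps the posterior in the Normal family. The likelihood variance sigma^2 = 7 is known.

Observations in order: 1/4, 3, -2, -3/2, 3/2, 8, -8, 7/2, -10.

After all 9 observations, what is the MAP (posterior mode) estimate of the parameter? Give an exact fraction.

-19/40

obs 1: x=1/4 → posterior Normal(3/8, 7/2)
obs 2: x=3 → posterior Normal(5/4, 7/3)
obs 3: x=-2 → posterior Normal(7/16, 7/4)
obs 4: x=-3/2 → posterior Normal(1/20, 7/5)
obs 5: x=3/2 → posterior Normal(7/24, 7/6)
obs 6: x=8 → posterior Normal(39/28, 1)
obs 7: x=-8 → posterior Normal(7/32, 7/8)
obs 8: x=7/2 → posterior Normal(7/12, 7/9)
obs 9: x=-10 → posterior Normal(-19/40, 7/10)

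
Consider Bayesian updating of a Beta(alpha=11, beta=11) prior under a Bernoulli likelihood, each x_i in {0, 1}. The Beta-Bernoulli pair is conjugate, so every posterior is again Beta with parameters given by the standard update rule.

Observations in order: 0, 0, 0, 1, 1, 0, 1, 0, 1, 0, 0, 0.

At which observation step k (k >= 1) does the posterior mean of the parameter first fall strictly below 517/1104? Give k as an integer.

obs 1: x=0 → posterior Beta(11, 12)
obs 2: x=0 → posterior Beta(11, 13)
obs 3: x=0 → posterior Beta(11, 14)
obs 4: x=1 → posterior Beta(12, 14)
obs 5: x=1 → posterior Beta(13, 14)
obs 6: x=0 → posterior Beta(13, 15)
obs 7: x=1 → posterior Beta(14, 15)
obs 8: x=0 → posterior Beta(14, 16)
obs 9: x=1 → posterior Beta(15, 16)
obs 10: x=0 → posterior Beta(15, 17)
obs 11: x=0 → posterior Beta(15, 18)
obs 12: x=0 → posterior Beta(15, 19)

k = 2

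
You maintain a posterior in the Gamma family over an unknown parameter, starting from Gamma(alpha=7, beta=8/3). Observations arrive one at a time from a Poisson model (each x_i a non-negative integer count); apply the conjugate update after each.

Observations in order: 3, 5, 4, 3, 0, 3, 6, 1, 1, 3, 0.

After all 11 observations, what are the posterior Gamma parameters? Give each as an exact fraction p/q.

obs 1: x=3 → posterior Gamma(10, 11/3)
obs 2: x=5 → posterior Gamma(15, 14/3)
obs 3: x=4 → posterior Gamma(19, 17/3)
obs 4: x=3 → posterior Gamma(22, 20/3)
obs 5: x=0 → posterior Gamma(22, 23/3)
obs 6: x=3 → posterior Gamma(25, 26/3)
obs 7: x=6 → posterior Gamma(31, 29/3)
obs 8: x=1 → posterior Gamma(32, 32/3)
obs 9: x=1 → posterior Gamma(33, 35/3)
obs 10: x=3 → posterior Gamma(36, 38/3)
obs 11: x=0 → posterior Gamma(36, 41/3)

alpha=36, beta=41/3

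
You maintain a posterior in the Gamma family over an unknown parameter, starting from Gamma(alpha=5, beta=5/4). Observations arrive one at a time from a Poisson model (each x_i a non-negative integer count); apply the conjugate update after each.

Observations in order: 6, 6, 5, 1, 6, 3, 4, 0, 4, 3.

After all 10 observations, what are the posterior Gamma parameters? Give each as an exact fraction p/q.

obs 1: x=6 → posterior Gamma(11, 9/4)
obs 2: x=6 → posterior Gamma(17, 13/4)
obs 3: x=5 → posterior Gamma(22, 17/4)
obs 4: x=1 → posterior Gamma(23, 21/4)
obs 5: x=6 → posterior Gamma(29, 25/4)
obs 6: x=3 → posterior Gamma(32, 29/4)
obs 7: x=4 → posterior Gamma(36, 33/4)
obs 8: x=0 → posterior Gamma(36, 37/4)
obs 9: x=4 → posterior Gamma(40, 41/4)
obs 10: x=3 → posterior Gamma(43, 45/4)

alpha=43, beta=45/4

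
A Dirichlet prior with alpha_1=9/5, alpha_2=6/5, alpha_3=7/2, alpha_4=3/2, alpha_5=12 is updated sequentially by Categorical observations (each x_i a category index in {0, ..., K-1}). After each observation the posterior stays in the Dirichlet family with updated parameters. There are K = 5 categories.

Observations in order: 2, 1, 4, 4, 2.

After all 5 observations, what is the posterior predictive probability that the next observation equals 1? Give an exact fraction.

obs 1: x=2 → posterior Dirichlet(9/5, 6/5, 9/2, 3/2, 12)
obs 2: x=1 → posterior Dirichlet(9/5, 11/5, 9/2, 3/2, 12)
obs 3: x=4 → posterior Dirichlet(9/5, 11/5, 9/2, 3/2, 13)
obs 4: x=4 → posterior Dirichlet(9/5, 11/5, 9/2, 3/2, 14)
obs 5: x=2 → posterior Dirichlet(9/5, 11/5, 11/2, 3/2, 14)

11/125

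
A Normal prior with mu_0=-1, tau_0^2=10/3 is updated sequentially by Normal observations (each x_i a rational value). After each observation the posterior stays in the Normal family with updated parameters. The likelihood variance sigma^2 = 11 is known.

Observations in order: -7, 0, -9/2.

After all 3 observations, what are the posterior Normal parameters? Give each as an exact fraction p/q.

obs 1: x=-7 → posterior Normal(-103/43, 110/43)
obs 2: x=0 → posterior Normal(-103/53, 110/53)
obs 3: x=-9/2 → posterior Normal(-148/63, 110/63)

mu_0=-148/63, tau_0^2=110/63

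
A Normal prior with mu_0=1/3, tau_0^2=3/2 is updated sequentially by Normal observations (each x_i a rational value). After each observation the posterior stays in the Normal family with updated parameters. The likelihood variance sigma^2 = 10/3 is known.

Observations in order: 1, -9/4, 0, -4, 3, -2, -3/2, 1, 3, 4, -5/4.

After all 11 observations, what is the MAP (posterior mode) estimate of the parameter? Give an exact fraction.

47/357

obs 1: x=1 → posterior Normal(47/87, 30/29)
obs 2: x=-9/4 → posterior Normal(-55/456, 15/19)
obs 3: x=0 → posterior Normal(-55/564, 30/47)
obs 4: x=-4 → posterior Normal(-487/672, 15/28)
obs 5: x=3 → posterior Normal(-163/780, 6/13)
obs 6: x=-2 → posterior Normal(-379/888, 15/37)
obs 7: x=-3/2 → posterior Normal(-541/996, 30/83)
obs 8: x=1 → posterior Normal(-433/1104, 15/46)
obs 9: x=3 → posterior Normal(-109/1212, 30/101)
obs 10: x=4 → posterior Normal(323/1320, 3/11)
obs 11: x=-5/4 → posterior Normal(47/357, 30/119)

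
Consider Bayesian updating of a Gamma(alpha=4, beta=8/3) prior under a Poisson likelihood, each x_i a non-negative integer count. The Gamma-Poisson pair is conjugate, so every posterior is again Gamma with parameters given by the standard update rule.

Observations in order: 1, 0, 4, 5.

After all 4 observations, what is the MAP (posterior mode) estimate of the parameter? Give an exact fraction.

39/20

obs 1: x=1 → posterior Gamma(5, 11/3)
obs 2: x=0 → posterior Gamma(5, 14/3)
obs 3: x=4 → posterior Gamma(9, 17/3)
obs 4: x=5 → posterior Gamma(14, 20/3)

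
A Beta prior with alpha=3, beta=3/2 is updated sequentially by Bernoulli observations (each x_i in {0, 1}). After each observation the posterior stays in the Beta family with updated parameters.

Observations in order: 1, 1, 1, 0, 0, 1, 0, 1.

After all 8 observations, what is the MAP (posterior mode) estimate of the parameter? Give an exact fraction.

obs 1: x=1 → posterior Beta(4, 3/2)
obs 2: x=1 → posterior Beta(5, 3/2)
obs 3: x=1 → posterior Beta(6, 3/2)
obs 4: x=0 → posterior Beta(6, 5/2)
obs 5: x=0 → posterior Beta(6, 7/2)
obs 6: x=1 → posterior Beta(7, 7/2)
obs 7: x=0 → posterior Beta(7, 9/2)
obs 8: x=1 → posterior Beta(8, 9/2)

2/3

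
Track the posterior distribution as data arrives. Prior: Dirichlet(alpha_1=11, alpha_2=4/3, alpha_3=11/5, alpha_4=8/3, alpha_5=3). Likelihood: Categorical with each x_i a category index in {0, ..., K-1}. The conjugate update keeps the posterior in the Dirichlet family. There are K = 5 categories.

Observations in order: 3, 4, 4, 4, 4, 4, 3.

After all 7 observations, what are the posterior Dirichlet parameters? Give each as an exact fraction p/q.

alpha_1=11, alpha_2=4/3, alpha_3=11/5, alpha_4=14/3, alpha_5=8

obs 1: x=3 → posterior Dirichlet(11, 4/3, 11/5, 11/3, 3)
obs 2: x=4 → posterior Dirichlet(11, 4/3, 11/5, 11/3, 4)
obs 3: x=4 → posterior Dirichlet(11, 4/3, 11/5, 11/3, 5)
obs 4: x=4 → posterior Dirichlet(11, 4/3, 11/5, 11/3, 6)
obs 5: x=4 → posterior Dirichlet(11, 4/3, 11/5, 11/3, 7)
obs 6: x=4 → posterior Dirichlet(11, 4/3, 11/5, 11/3, 8)
obs 7: x=3 → posterior Dirichlet(11, 4/3, 11/5, 14/3, 8)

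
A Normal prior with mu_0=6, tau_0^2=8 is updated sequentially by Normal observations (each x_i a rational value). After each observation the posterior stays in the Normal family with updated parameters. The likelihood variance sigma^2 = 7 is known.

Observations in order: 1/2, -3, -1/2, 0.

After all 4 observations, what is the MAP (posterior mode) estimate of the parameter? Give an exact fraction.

6/13

obs 1: x=1/2 → posterior Normal(46/15, 56/15)
obs 2: x=-3 → posterior Normal(22/23, 56/23)
obs 3: x=-1/2 → posterior Normal(18/31, 56/31)
obs 4: x=0 → posterior Normal(6/13, 56/39)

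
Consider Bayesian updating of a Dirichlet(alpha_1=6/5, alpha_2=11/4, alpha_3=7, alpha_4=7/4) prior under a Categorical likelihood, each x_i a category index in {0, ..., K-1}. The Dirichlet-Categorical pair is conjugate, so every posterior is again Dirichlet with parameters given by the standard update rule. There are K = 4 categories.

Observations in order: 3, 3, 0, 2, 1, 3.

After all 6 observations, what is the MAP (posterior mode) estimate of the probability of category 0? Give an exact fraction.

4/49

obs 1: x=3 → posterior Dirichlet(6/5, 11/4, 7, 11/4)
obs 2: x=3 → posterior Dirichlet(6/5, 11/4, 7, 15/4)
obs 3: x=0 → posterior Dirichlet(11/5, 11/4, 7, 15/4)
obs 4: x=2 → posterior Dirichlet(11/5, 11/4, 8, 15/4)
obs 5: x=1 → posterior Dirichlet(11/5, 15/4, 8, 15/4)
obs 6: x=3 → posterior Dirichlet(11/5, 15/4, 8, 19/4)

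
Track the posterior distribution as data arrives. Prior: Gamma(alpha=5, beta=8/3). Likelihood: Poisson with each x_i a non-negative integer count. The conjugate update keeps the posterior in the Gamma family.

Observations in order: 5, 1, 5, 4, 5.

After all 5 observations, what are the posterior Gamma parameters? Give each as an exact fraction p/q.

alpha=25, beta=23/3

obs 1: x=5 → posterior Gamma(10, 11/3)
obs 2: x=1 → posterior Gamma(11, 14/3)
obs 3: x=5 → posterior Gamma(16, 17/3)
obs 4: x=4 → posterior Gamma(20, 20/3)
obs 5: x=5 → posterior Gamma(25, 23/3)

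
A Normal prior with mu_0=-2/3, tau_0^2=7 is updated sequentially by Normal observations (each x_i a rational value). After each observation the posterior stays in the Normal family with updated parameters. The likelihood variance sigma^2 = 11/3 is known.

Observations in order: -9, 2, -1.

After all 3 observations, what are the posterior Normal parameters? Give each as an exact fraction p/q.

mu_0=-263/111, tau_0^2=77/74

obs 1: x=-9 → posterior Normal(-589/96, 77/32)
obs 2: x=2 → posterior Normal(-463/159, 77/53)
obs 3: x=-1 → posterior Normal(-263/111, 77/74)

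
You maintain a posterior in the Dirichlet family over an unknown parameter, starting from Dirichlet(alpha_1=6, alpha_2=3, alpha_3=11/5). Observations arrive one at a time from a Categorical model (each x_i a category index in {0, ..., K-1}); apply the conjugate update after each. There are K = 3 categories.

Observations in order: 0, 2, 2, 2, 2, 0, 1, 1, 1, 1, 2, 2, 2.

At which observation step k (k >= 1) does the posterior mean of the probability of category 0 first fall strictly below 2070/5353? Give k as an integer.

k = 10

obs 1: x=0 → posterior Dirichlet(7, 3, 11/5)
obs 2: x=2 → posterior Dirichlet(7, 3, 16/5)
obs 3: x=2 → posterior Dirichlet(7, 3, 21/5)
obs 4: x=2 → posterior Dirichlet(7, 3, 26/5)
obs 5: x=2 → posterior Dirichlet(7, 3, 31/5)
obs 6: x=0 → posterior Dirichlet(8, 3, 31/5)
obs 7: x=1 → posterior Dirichlet(8, 4, 31/5)
obs 8: x=1 → posterior Dirichlet(8, 5, 31/5)
obs 9: x=1 → posterior Dirichlet(8, 6, 31/5)
obs 10: x=1 → posterior Dirichlet(8, 7, 31/5)
obs 11: x=2 → posterior Dirichlet(8, 7, 36/5)
obs 12: x=2 → posterior Dirichlet(8, 7, 41/5)
obs 13: x=2 → posterior Dirichlet(8, 7, 46/5)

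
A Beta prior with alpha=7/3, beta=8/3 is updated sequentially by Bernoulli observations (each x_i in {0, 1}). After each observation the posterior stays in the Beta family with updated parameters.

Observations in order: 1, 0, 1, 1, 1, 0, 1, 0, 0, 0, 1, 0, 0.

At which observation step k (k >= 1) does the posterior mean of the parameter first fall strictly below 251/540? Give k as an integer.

k = 13

obs 1: x=1 → posterior Beta(10/3, 8/3)
obs 2: x=0 → posterior Beta(10/3, 11/3)
obs 3: x=1 → posterior Beta(13/3, 11/3)
obs 4: x=1 → posterior Beta(16/3, 11/3)
obs 5: x=1 → posterior Beta(19/3, 11/3)
obs 6: x=0 → posterior Beta(19/3, 14/3)
obs 7: x=1 → posterior Beta(22/3, 14/3)
obs 8: x=0 → posterior Beta(22/3, 17/3)
obs 9: x=0 → posterior Beta(22/3, 20/3)
obs 10: x=0 → posterior Beta(22/3, 23/3)
obs 11: x=1 → posterior Beta(25/3, 23/3)
obs 12: x=0 → posterior Beta(25/3, 26/3)
obs 13: x=0 → posterior Beta(25/3, 29/3)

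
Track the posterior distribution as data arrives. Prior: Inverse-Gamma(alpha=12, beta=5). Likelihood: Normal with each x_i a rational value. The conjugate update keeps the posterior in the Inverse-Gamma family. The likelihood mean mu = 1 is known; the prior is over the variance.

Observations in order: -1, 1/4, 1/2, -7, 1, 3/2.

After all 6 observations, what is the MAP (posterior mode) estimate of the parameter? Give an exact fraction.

1265/512

obs 1: x=-1 → posterior Inverse-Gamma(25/2, 7)
obs 2: x=1/4 → posterior Inverse-Gamma(13, 233/32)
obs 3: x=1/2 → posterior Inverse-Gamma(27/2, 237/32)
obs 4: x=-7 → posterior Inverse-Gamma(14, 1261/32)
obs 5: x=1 → posterior Inverse-Gamma(29/2, 1261/32)
obs 6: x=3/2 → posterior Inverse-Gamma(15, 1265/32)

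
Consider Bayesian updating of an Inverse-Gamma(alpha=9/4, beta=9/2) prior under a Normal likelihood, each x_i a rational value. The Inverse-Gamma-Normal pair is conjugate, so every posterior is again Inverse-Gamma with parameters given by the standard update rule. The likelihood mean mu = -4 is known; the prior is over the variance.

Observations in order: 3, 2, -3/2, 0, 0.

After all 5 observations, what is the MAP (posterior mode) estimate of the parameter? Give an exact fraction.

23/2

obs 1: x=3 → posterior Inverse-Gamma(11/4, 29)
obs 2: x=2 → posterior Inverse-Gamma(13/4, 47)
obs 3: x=-3/2 → posterior Inverse-Gamma(15/4, 401/8)
obs 4: x=0 → posterior Inverse-Gamma(17/4, 465/8)
obs 5: x=0 → posterior Inverse-Gamma(19/4, 529/8)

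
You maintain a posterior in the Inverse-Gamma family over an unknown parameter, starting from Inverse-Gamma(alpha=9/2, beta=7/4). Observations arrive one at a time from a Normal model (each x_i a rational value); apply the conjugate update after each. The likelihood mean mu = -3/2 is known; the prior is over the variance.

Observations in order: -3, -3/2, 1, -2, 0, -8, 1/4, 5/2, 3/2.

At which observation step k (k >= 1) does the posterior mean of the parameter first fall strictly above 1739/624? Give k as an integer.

k = 6

obs 1: x=-3 → posterior Inverse-Gamma(5, 23/8)
obs 2: x=-3/2 → posterior Inverse-Gamma(11/2, 23/8)
obs 3: x=1 → posterior Inverse-Gamma(6, 6)
obs 4: x=-2 → posterior Inverse-Gamma(13/2, 49/8)
obs 5: x=0 → posterior Inverse-Gamma(7, 29/4)
obs 6: x=-8 → posterior Inverse-Gamma(15/2, 227/8)
obs 7: x=1/4 → posterior Inverse-Gamma(8, 957/32)
obs 8: x=5/2 → posterior Inverse-Gamma(17/2, 1213/32)
obs 9: x=3/2 → posterior Inverse-Gamma(9, 1357/32)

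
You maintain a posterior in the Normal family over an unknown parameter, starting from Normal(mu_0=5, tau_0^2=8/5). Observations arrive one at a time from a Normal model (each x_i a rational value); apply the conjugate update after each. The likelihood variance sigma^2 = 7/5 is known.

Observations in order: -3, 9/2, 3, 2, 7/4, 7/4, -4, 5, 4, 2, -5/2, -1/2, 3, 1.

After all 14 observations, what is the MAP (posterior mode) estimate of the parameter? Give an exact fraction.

obs 1: x=-3 → posterior Normal(11/15, 56/75)
obs 2: x=9/2 → posterior Normal(47/23, 56/115)
obs 3: x=3 → posterior Normal(71/31, 56/155)
obs 4: x=2 → posterior Normal(29/13, 56/195)
obs 5: x=7/4 → posterior Normal(101/47, 56/235)
obs 6: x=7/4 → posterior Normal(23/11, 56/275)
obs 7: x=-4 → posterior Normal(83/63, 8/45)
obs 8: x=5 → posterior Normal(123/71, 56/355)
obs 9: x=4 → posterior Normal(155/79, 56/395)
obs 10: x=2 → posterior Normal(57/29, 56/435)
obs 11: x=-5/2 → posterior Normal(151/95, 56/475)
obs 12: x=-1/2 → posterior Normal(147/103, 56/515)
obs 13: x=3 → posterior Normal(57/37, 56/555)
obs 14: x=1 → posterior Normal(179/119, 8/85)

179/119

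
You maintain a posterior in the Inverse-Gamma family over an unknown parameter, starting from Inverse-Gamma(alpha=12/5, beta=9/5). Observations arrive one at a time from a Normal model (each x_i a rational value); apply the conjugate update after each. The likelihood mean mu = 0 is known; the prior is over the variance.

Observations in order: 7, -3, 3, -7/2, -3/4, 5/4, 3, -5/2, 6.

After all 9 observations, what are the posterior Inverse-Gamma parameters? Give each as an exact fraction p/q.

alpha=69/10, beta=5449/80

obs 1: x=7 → posterior Inverse-Gamma(29/10, 263/10)
obs 2: x=-3 → posterior Inverse-Gamma(17/5, 154/5)
obs 3: x=3 → posterior Inverse-Gamma(39/10, 353/10)
obs 4: x=-7/2 → posterior Inverse-Gamma(22/5, 1657/40)
obs 5: x=-3/4 → posterior Inverse-Gamma(49/10, 6673/160)
obs 6: x=5/4 → posterior Inverse-Gamma(27/5, 3399/80)
obs 7: x=3 → posterior Inverse-Gamma(59/10, 3759/80)
obs 8: x=-5/2 → posterior Inverse-Gamma(32/5, 4009/80)
obs 9: x=6 → posterior Inverse-Gamma(69/10, 5449/80)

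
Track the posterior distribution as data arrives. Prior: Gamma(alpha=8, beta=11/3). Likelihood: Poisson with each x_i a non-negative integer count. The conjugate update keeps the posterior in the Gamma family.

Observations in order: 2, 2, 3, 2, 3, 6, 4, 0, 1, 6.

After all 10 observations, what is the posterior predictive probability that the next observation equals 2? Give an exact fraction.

obs 1: x=2 → posterior Gamma(10, 14/3)
obs 2: x=2 → posterior Gamma(12, 17/3)
obs 3: x=3 → posterior Gamma(15, 20/3)
obs 4: x=2 → posterior Gamma(17, 23/3)
obs 5: x=3 → posterior Gamma(20, 26/3)
obs 6: x=6 → posterior Gamma(26, 29/3)
obs 7: x=4 → posterior Gamma(30, 32/3)
obs 8: x=0 → posterior Gamma(30, 35/3)
obs 9: x=1 → posterior Gamma(31, 38/3)
obs 10: x=6 → posterior Gamma(37, 41/3)

2979892060585862999687403498588554290905254121609281832785981487/12435246052932973129709819266613671893713621750887332633173295104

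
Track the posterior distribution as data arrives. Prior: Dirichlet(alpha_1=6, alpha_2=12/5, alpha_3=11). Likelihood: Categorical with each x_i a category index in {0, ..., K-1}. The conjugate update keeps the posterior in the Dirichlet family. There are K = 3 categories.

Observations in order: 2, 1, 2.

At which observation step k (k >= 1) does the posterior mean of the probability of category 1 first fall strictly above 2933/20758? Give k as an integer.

k = 2

obs 1: x=2 → posterior Dirichlet(6, 12/5, 12)
obs 2: x=1 → posterior Dirichlet(6, 17/5, 12)
obs 3: x=2 → posterior Dirichlet(6, 17/5, 13)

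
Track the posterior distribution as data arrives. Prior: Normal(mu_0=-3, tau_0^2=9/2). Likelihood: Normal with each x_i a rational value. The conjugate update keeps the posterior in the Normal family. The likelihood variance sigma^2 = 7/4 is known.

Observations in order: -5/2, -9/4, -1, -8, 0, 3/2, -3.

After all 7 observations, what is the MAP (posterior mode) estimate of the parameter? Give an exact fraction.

-591/266

obs 1: x=-5/2 → posterior Normal(-66/25, 63/50)
obs 2: x=-9/4 → posterior Normal(-213/86, 63/86)
obs 3: x=-1 → posterior Normal(-249/122, 63/122)
obs 4: x=-8 → posterior Normal(-537/158, 63/158)
obs 5: x=0 → posterior Normal(-537/194, 63/194)
obs 6: x=3/2 → posterior Normal(-21/10, 63/230)
obs 7: x=-3 → posterior Normal(-591/266, 9/38)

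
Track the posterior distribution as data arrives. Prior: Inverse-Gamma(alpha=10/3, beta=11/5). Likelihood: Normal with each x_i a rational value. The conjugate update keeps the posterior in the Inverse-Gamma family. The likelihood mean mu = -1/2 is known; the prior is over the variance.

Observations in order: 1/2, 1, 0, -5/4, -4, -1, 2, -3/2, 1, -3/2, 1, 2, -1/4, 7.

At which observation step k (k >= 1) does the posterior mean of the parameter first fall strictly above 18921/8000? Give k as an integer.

obs 1: x=1/2 → posterior Inverse-Gamma(23/6, 27/10)
obs 2: x=1 → posterior Inverse-Gamma(13/3, 153/40)
obs 3: x=0 → posterior Inverse-Gamma(29/6, 79/20)
obs 4: x=-5/4 → posterior Inverse-Gamma(16/3, 677/160)
obs 5: x=-4 → posterior Inverse-Gamma(35/6, 1657/160)
obs 6: x=-1 → posterior Inverse-Gamma(19/3, 1677/160)
obs 7: x=2 → posterior Inverse-Gamma(41/6, 2177/160)
obs 8: x=-3/2 → posterior Inverse-Gamma(22/3, 2257/160)
obs 9: x=1 → posterior Inverse-Gamma(47/6, 2437/160)
obs 10: x=-3/2 → posterior Inverse-Gamma(25/3, 2517/160)
obs 11: x=1 → posterior Inverse-Gamma(53/6, 2697/160)
obs 12: x=2 → posterior Inverse-Gamma(28/3, 3197/160)
obs 13: x=-1/4 → posterior Inverse-Gamma(59/6, 1601/80)
obs 14: x=7 → posterior Inverse-Gamma(31/3, 3851/80)

k = 12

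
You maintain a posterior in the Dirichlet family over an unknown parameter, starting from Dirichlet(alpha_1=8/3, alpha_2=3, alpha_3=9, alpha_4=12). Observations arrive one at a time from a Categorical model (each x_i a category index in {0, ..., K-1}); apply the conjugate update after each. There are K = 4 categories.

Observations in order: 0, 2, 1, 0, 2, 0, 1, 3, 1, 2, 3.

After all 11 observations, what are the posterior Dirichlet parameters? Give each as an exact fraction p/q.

alpha_1=17/3, alpha_2=6, alpha_3=12, alpha_4=14

obs 1: x=0 → posterior Dirichlet(11/3, 3, 9, 12)
obs 2: x=2 → posterior Dirichlet(11/3, 3, 10, 12)
obs 3: x=1 → posterior Dirichlet(11/3, 4, 10, 12)
obs 4: x=0 → posterior Dirichlet(14/3, 4, 10, 12)
obs 5: x=2 → posterior Dirichlet(14/3, 4, 11, 12)
obs 6: x=0 → posterior Dirichlet(17/3, 4, 11, 12)
obs 7: x=1 → posterior Dirichlet(17/3, 5, 11, 12)
obs 8: x=3 → posterior Dirichlet(17/3, 5, 11, 13)
obs 9: x=1 → posterior Dirichlet(17/3, 6, 11, 13)
obs 10: x=2 → posterior Dirichlet(17/3, 6, 12, 13)
obs 11: x=3 → posterior Dirichlet(17/3, 6, 12, 14)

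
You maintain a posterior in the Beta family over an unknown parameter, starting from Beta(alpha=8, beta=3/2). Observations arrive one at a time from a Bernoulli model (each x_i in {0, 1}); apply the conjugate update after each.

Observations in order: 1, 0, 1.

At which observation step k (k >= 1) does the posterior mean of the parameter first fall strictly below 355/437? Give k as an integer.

k = 2

obs 1: x=1 → posterior Beta(9, 3/2)
obs 2: x=0 → posterior Beta(9, 5/2)
obs 3: x=1 → posterior Beta(10, 5/2)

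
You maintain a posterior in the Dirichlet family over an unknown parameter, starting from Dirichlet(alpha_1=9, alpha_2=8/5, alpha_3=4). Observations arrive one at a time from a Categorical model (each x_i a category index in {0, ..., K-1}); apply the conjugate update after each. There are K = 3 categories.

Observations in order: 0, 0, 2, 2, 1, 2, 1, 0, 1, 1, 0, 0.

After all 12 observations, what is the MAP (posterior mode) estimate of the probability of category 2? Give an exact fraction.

obs 1: x=0 → posterior Dirichlet(10, 8/5, 4)
obs 2: x=0 → posterior Dirichlet(11, 8/5, 4)
obs 3: x=2 → posterior Dirichlet(11, 8/5, 5)
obs 4: x=2 → posterior Dirichlet(11, 8/5, 6)
obs 5: x=1 → posterior Dirichlet(11, 13/5, 6)
obs 6: x=2 → posterior Dirichlet(11, 13/5, 7)
obs 7: x=1 → posterior Dirichlet(11, 18/5, 7)
obs 8: x=0 → posterior Dirichlet(12, 18/5, 7)
obs 9: x=1 → posterior Dirichlet(12, 23/5, 7)
obs 10: x=1 → posterior Dirichlet(12, 28/5, 7)
obs 11: x=0 → posterior Dirichlet(13, 28/5, 7)
obs 12: x=0 → posterior Dirichlet(14, 28/5, 7)

15/59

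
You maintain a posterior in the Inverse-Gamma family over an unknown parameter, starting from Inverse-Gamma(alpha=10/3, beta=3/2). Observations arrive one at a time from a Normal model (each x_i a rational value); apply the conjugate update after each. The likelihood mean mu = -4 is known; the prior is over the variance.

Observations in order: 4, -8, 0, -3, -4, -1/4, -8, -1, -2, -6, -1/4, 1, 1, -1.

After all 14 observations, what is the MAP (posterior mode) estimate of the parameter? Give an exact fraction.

obs 1: x=4 → posterior Inverse-Gamma(23/6, 67/2)
obs 2: x=-8 → posterior Inverse-Gamma(13/3, 83/2)
obs 3: x=0 → posterior Inverse-Gamma(29/6, 99/2)
obs 4: x=-3 → posterior Inverse-Gamma(16/3, 50)
obs 5: x=-4 → posterior Inverse-Gamma(35/6, 50)
obs 6: x=-1/4 → posterior Inverse-Gamma(19/3, 1825/32)
obs 7: x=-8 → posterior Inverse-Gamma(41/6, 2081/32)
obs 8: x=-1 → posterior Inverse-Gamma(22/3, 2225/32)
obs 9: x=-2 → posterior Inverse-Gamma(47/6, 2289/32)
obs 10: x=-6 → posterior Inverse-Gamma(25/3, 2353/32)
obs 11: x=-1/4 → posterior Inverse-Gamma(53/6, 1289/16)
obs 12: x=1 → posterior Inverse-Gamma(28/3, 1489/16)
obs 13: x=1 → posterior Inverse-Gamma(59/6, 1689/16)
obs 14: x=-1 → posterior Inverse-Gamma(31/3, 1761/16)

5283/544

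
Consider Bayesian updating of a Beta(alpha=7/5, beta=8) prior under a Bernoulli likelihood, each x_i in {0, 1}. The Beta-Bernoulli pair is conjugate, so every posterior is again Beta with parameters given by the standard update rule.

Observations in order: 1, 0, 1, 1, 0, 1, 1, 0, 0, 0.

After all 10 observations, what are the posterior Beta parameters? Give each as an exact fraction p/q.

alpha=32/5, beta=13

obs 1: x=1 → posterior Beta(12/5, 8)
obs 2: x=0 → posterior Beta(12/5, 9)
obs 3: x=1 → posterior Beta(17/5, 9)
obs 4: x=1 → posterior Beta(22/5, 9)
obs 5: x=0 → posterior Beta(22/5, 10)
obs 6: x=1 → posterior Beta(27/5, 10)
obs 7: x=1 → posterior Beta(32/5, 10)
obs 8: x=0 → posterior Beta(32/5, 11)
obs 9: x=0 → posterior Beta(32/5, 12)
obs 10: x=0 → posterior Beta(32/5, 13)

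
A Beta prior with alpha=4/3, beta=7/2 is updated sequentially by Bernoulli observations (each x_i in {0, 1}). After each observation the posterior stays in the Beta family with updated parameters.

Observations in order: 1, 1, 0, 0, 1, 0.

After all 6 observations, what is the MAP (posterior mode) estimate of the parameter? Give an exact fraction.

20/53

obs 1: x=1 → posterior Beta(7/3, 7/2)
obs 2: x=1 → posterior Beta(10/3, 7/2)
obs 3: x=0 → posterior Beta(10/3, 9/2)
obs 4: x=0 → posterior Beta(10/3, 11/2)
obs 5: x=1 → posterior Beta(13/3, 11/2)
obs 6: x=0 → posterior Beta(13/3, 13/2)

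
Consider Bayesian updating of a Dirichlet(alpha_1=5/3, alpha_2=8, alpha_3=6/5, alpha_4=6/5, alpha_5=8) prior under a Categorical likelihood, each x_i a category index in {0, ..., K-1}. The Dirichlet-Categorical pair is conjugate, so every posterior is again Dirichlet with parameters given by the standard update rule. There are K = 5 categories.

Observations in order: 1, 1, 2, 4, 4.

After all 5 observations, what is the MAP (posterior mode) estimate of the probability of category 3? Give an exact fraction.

obs 1: x=1 → posterior Dirichlet(5/3, 9, 6/5, 6/5, 8)
obs 2: x=1 → posterior Dirichlet(5/3, 10, 6/5, 6/5, 8)
obs 3: x=2 → posterior Dirichlet(5/3, 10, 11/5, 6/5, 8)
obs 4: x=4 → posterior Dirichlet(5/3, 10, 11/5, 6/5, 9)
obs 5: x=4 → posterior Dirichlet(5/3, 10, 11/5, 6/5, 10)

3/301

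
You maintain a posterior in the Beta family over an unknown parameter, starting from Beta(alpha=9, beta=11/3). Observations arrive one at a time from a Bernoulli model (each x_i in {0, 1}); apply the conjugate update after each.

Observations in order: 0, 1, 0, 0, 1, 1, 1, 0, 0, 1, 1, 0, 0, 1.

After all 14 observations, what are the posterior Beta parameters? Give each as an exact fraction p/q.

obs 1: x=0 → posterior Beta(9, 14/3)
obs 2: x=1 → posterior Beta(10, 14/3)
obs 3: x=0 → posterior Beta(10, 17/3)
obs 4: x=0 → posterior Beta(10, 20/3)
obs 5: x=1 → posterior Beta(11, 20/3)
obs 6: x=1 → posterior Beta(12, 20/3)
obs 7: x=1 → posterior Beta(13, 20/3)
obs 8: x=0 → posterior Beta(13, 23/3)
obs 9: x=0 → posterior Beta(13, 26/3)
obs 10: x=1 → posterior Beta(14, 26/3)
obs 11: x=1 → posterior Beta(15, 26/3)
obs 12: x=0 → posterior Beta(15, 29/3)
obs 13: x=0 → posterior Beta(15, 32/3)
obs 14: x=1 → posterior Beta(16, 32/3)

alpha=16, beta=32/3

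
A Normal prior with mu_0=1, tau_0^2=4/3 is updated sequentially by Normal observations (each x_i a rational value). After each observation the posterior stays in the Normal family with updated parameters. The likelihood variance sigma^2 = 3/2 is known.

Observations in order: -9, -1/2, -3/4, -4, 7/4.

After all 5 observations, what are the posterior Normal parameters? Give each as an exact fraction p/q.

mu_0=-13/7, tau_0^2=12/49

obs 1: x=-9 → posterior Normal(-63/17, 12/17)
obs 2: x=-1/2 → posterior Normal(-67/25, 12/25)
obs 3: x=-3/4 → posterior Normal(-73/33, 4/11)
obs 4: x=-4 → posterior Normal(-105/41, 12/41)
obs 5: x=7/4 → posterior Normal(-13/7, 12/49)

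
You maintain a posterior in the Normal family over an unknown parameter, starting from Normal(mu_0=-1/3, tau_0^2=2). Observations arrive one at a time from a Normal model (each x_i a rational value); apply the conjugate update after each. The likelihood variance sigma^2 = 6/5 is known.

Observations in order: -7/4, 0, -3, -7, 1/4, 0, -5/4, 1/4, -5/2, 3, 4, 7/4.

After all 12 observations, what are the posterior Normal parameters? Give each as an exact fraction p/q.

obs 1: x=-7/4 → posterior Normal(-39/32, 3/4)
obs 2: x=0 → posterior Normal(-3/4, 6/13)
obs 3: x=-3 → posterior Normal(-11/8, 1/3)
obs 4: x=-7 → posterior Normal(-239/92, 6/23)
obs 5: x=1/4 → posterior Normal(-117/56, 3/14)
obs 6: x=0 → posterior Normal(-39/22, 2/11)
obs 7: x=-5/4 → posterior Normal(-259/152, 3/19)
obs 8: x=1/4 → posterior Normal(-127/86, 6/43)
obs 9: x=-5/2 → posterior Normal(-19/12, 1/8)
obs 10: x=3 → posterior Normal(-61/53, 6/53)
obs 11: x=4 → posterior Normal(-41/58, 3/29)
obs 12: x=7/4 → posterior Normal(-43/84, 2/21)

mu_0=-43/84, tau_0^2=2/21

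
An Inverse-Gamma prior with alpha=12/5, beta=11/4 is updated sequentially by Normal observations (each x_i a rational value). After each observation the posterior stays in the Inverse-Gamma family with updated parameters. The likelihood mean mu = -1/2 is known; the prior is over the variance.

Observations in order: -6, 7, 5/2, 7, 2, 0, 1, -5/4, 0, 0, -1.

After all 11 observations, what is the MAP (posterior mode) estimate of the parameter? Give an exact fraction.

obs 1: x=-6 → posterior Inverse-Gamma(29/10, 143/8)
obs 2: x=7 → posterior Inverse-Gamma(17/5, 46)
obs 3: x=5/2 → posterior Inverse-Gamma(39/10, 101/2)
obs 4: x=7 → posterior Inverse-Gamma(22/5, 629/8)
obs 5: x=2 → posterior Inverse-Gamma(49/10, 327/4)
obs 6: x=0 → posterior Inverse-Gamma(27/5, 655/8)
obs 7: x=1 → posterior Inverse-Gamma(59/10, 83)
obs 8: x=-5/4 → posterior Inverse-Gamma(32/5, 2665/32)
obs 9: x=0 → posterior Inverse-Gamma(69/10, 2669/32)
obs 10: x=0 → posterior Inverse-Gamma(37/5, 2673/32)
obs 11: x=-1 → posterior Inverse-Gamma(79/10, 2677/32)

13385/1424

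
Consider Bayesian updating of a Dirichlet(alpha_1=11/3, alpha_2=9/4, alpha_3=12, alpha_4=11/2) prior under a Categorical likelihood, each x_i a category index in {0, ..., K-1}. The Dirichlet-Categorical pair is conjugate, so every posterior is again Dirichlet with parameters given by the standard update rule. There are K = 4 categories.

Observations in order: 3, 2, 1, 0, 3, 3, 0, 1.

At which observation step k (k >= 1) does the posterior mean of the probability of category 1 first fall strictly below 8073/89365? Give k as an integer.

k = 2

obs 1: x=3 → posterior Dirichlet(11/3, 9/4, 12, 13/2)
obs 2: x=2 → posterior Dirichlet(11/3, 9/4, 13, 13/2)
obs 3: x=1 → posterior Dirichlet(11/3, 13/4, 13, 13/2)
obs 4: x=0 → posterior Dirichlet(14/3, 13/4, 13, 13/2)
obs 5: x=3 → posterior Dirichlet(14/3, 13/4, 13, 15/2)
obs 6: x=3 → posterior Dirichlet(14/3, 13/4, 13, 17/2)
obs 7: x=0 → posterior Dirichlet(17/3, 13/4, 13, 17/2)
obs 8: x=1 → posterior Dirichlet(17/3, 17/4, 13, 17/2)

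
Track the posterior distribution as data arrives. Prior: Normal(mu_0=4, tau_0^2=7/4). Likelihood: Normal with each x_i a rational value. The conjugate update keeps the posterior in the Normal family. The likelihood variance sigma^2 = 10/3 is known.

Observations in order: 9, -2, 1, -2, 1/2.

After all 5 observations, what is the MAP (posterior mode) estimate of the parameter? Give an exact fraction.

593/290

obs 1: x=9 → posterior Normal(349/61, 70/61)
obs 2: x=-2 → posterior Normal(307/82, 35/41)
obs 3: x=1 → posterior Normal(328/103, 70/103)
obs 4: x=-2 → posterior Normal(143/62, 35/62)
obs 5: x=1/2 → posterior Normal(593/290, 14/29)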